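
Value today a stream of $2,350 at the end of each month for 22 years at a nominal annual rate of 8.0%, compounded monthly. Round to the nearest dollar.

With 12 periods per year: i = 0.00666667, n = 264.
PV = 2350 × [1 − (1+0.00666667)^(−264)] / 0.00666667 = 2350 × 124.042099 = 291,498.9337

$291,499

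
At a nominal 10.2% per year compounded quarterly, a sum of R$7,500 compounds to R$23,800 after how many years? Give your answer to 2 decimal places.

11.47 years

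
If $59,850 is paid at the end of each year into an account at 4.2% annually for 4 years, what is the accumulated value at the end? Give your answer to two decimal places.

$254,908.94

FV = 59850 × [(1+0.042)^4 − 1] / 0.042 = 59850 × 4.259130 = 254,908.9358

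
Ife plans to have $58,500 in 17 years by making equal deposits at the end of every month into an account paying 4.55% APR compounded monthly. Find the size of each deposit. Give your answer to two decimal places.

$190.53

Periodic rate i = 0.0455/12 = 0.00379167; n = 17 × 12 = 204 periods.
FV-annuity factor = 307.034048; PMT = 58500 / 307.034048 = 190.5326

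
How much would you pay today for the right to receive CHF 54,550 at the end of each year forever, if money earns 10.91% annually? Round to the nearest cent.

CHF 500,000.00

PV = C/r = 54550/0.1091 = 500,000.0000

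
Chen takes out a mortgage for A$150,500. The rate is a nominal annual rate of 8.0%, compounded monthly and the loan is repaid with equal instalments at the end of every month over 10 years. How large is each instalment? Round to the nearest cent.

A$1,825.98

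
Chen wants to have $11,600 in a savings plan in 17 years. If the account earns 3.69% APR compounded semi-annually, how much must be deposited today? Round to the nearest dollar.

$6,230

Periodic rate i = 0.0369/2 = 0.01845; n = 17 × 2 = 34 periods.
Discount factor = (1+0.01845)^(−34) = 0.537093; PV = 11,600 × 0.537093 = 6,230.2829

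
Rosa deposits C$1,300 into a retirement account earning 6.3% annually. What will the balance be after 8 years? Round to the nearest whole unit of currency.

C$2,119

FV = 1,300 × (1 + 0.063)^8 = 2,119.3831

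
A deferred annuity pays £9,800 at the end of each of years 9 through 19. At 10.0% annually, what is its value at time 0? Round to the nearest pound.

PV at t=8 (ordinary 11-year annuity): 9800 × a(11|0.1) = 9800 × 6.495061 = 63,651.5979
PV₀ = 63,651.5979 / (1+0.1)^8 = 63,651.5979 / 2.143589 = 29,693.9402

£29,694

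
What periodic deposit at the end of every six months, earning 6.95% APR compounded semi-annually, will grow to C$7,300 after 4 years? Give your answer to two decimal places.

C$807.20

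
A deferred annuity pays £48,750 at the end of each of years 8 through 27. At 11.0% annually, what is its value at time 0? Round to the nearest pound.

£186,986

Value one period before first payment (t=7): 48750 × [1 − (1+0.11)^(−20)] / 0.11 = 48750 × 7.963328 = 388,212.2457
PV₀ = 388,212.2457 / (1+0.11)^7 = 388,212.2457 / 2.076160 = 186,985.6934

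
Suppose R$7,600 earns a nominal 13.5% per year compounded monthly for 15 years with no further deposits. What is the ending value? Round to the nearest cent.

R$56,931.13

i = 0.135/12 = 0.01125 per month; n = 15·12 = 180.
FV = PV·(1+i)^n = 7,600 × 7.490939 = 56,931.1326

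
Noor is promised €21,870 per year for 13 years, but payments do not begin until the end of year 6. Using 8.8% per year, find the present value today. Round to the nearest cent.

PV at t=5 (ordinary 13-year annuity): 21870 × a(13|0.088) = 21870 × 7.567501 = 165,501.2473
Discount back 5 years: 165,501.2473 × (1+0.088)^(−5) = 165,501.2473 × 0.655927 = 108,556.7404

€108,556.74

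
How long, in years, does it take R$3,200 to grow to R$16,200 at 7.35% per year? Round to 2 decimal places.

22.87 years

(1+i)^n = 16200/3200 = 5.06250, so n = ln 5.06250 / ln 1.0735 = 22.8675 years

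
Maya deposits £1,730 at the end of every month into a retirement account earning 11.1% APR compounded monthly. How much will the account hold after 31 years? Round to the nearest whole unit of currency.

Periodic rate i = 0.111/12 = 0.00925; n = 31 × 12 = 372 periods.
FV = 1730 × [(1+0.00925)^372 − 1] / 0.00925 = 1730 × 3213.866235 = 5,559,988.5864

£5,559,989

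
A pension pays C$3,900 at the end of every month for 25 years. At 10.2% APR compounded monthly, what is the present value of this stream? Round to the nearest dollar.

C$422,610

Periodic rate i = 0.102/12 = 0.0085; n = 25 × 12 = 300 periods.
Annuity factor a(300|0.0085) = 108.361452; PV = 3900 × 108.361452 = 422,609.6612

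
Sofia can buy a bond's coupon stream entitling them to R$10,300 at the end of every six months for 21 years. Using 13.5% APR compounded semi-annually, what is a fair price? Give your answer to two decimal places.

R$142,773.25

i = 0.135/2 = 0.0675 per half-year; n = 21·2 = 42.
PV = PMT · [1 − (1+i)^(−n)] / i = 10300 · 13.861481 = 142,773.2517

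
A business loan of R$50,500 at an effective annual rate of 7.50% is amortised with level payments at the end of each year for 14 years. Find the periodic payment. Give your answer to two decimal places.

PMT = 50500 / ( [1 − (1+0.075)^(−14)] / 0.075 ) = 50500 / 8.489154 = 5,948.7673

R$5,948.77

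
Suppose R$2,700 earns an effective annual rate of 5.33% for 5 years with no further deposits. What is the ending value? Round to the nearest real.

R$3,500

2,700 × (1+0.0533)^5 = 2,700 × 1.296464 = 3,500.4525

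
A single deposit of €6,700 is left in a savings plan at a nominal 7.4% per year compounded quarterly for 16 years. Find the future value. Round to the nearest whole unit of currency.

€21,656

With 4 periods per year: i = 0.0185, n = 64.
FV = 6,700 × (1 + 0.0185)^64 = 21,656.1343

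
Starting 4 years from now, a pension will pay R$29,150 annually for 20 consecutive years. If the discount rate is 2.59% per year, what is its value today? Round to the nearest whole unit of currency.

R$417,312

Value one period before first payment (t=3): 29150 × [1 − (1+0.0259)^(−20)] / 0.0259 = 29150 × 15.457445 = 450,584.5361
PV₀ = 450,584.5361 / (1+0.0259)^3 = 450,584.5361 / 1.079730 = 417,312.3076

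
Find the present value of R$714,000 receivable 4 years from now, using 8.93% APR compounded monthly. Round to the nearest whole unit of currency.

R$500,199

With 12 periods per year: i = 0.00744167, n = 48.
PV = 714,000 / (1 + 0.00744167)^48 = 714,000 / 1.427433 = 500,198.7337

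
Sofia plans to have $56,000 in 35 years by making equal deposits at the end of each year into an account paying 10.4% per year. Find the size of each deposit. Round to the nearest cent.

FV-annuity factor = 297.205014; PMT = 56000 / 297.205014 = 188.4221

$188.42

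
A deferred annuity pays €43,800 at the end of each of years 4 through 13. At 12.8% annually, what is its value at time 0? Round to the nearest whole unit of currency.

PV at t=3 (ordinary 10-year annuity): 43800 × a(10|0.128) = 43800 × 5.469895 = 239,581.4086
Discount back 3 years: 239,581.4086 × (1+0.128)^(−3) = 239,581.4086 × 0.696743 = 166,926.7027

€166,927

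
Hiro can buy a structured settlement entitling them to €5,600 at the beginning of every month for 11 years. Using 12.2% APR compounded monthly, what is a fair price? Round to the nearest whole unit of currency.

€410,026

Periodic rate i = 0.122/12 = 0.0101667; n = 11 × 12 = 132 periods.
PV = PMT · [1 − (1+i)^(−n)] / i × (1+i) = 5600 · 73.218945 = 410,026.0901
Payments are at the start of each period, so multiply by (1+i).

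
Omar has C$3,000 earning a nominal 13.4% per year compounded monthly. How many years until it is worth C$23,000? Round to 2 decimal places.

15.29 years

Periodic rate i = 0.134/12 = 0.0111667.
n = ln(23000/3000) / ln(1+0.0111667) = ln(7.66667) / 0.011105 = 183.4239 months
= 183.4239/12 years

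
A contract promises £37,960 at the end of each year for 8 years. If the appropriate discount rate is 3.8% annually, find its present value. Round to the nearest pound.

Annuity factor a(8|0.038) = 6.788697; PV = 37960 × 6.788697 = 257,698.9512

£257,699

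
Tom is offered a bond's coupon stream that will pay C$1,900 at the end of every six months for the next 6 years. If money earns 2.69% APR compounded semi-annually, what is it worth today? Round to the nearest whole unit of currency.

Periodic rate i = 0.0269/2 = 0.01345; n = 6 × 2 = 12 periods.
PV = PMT · [1 − (1+i)^(−n)] / i = 1900 · 11.013565 = 20,925.7734

C$20,926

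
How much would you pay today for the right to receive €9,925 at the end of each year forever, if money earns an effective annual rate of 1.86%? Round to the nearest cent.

PV = C/r = 9925/0.0186 = 533,602.1505

€533,602.15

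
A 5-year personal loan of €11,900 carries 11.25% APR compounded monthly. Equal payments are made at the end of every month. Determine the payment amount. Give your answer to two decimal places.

€260.22

With 12 periods per year: i = 0.009375, n = 60.
PMT = 11900 / ( [1 − (1+0.009375)^(−60)] / 0.009375 ) = 11900 / 45.730366 = 260.2210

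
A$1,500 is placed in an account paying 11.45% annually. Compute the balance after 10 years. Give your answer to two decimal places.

A$4,434.98

FV = 1,500 × (1 + 0.1145)^10 = 4,434.9833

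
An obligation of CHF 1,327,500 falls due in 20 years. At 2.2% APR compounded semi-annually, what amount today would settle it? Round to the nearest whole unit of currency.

CHF 857,015

i = 0.022/2 = 0.011 per half-year; n = 20·2 = 40.
PV = FV·(1+i)^(−n) = 1,327,500 × 0.645586 = 857,014.7688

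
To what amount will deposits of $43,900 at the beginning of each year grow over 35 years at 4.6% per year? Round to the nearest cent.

Accumulation factor s(35|0.046) × (1+i) = 87.005382; FV = 43900 × 87.005382 = 3,819,536.2482
(annuity-due: payments at period start, so ×(1+i).)

$3,819,536.25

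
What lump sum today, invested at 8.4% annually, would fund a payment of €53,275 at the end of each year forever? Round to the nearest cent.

€634,226.19

PV = PMT / i = 53275 / 0.084 = 634,226.1905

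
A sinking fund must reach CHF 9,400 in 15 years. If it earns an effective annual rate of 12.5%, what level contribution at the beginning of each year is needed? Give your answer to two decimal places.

PMT = 9400 / ( [(1+0.125)^15 − 1] / 0.125 × (1+i) ) = 9400 / 43.666001 = 215.2705

CHF 215.27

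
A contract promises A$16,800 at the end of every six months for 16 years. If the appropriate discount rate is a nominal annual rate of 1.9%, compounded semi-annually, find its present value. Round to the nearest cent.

A$461,698.67

With 2 periods per year: i = 0.0095, n = 32.
Annuity factor a(32|0.0095) = 27.482063; PV = 16800 × 27.482063 = 461,698.6659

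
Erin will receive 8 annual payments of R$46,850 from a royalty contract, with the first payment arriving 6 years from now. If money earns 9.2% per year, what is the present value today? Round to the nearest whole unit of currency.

R$165,759

Value one period before first payment (t=5): 46850 × [1 − (1+0.092)^(−8)] / 0.092 = 46850 × 5.493914 = 257,389.8810
PV₀ = 257,389.8810 / (1+0.092)^5 = 257,389.8810 / 1.552792 = 165,759.4424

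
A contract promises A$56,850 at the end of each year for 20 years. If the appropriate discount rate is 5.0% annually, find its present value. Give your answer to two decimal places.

PV = 56850 × [1 − (1+0.05)^(−20)] / 0.05 = 56850 × 12.462210 = 708,476.6580

A$708,476.66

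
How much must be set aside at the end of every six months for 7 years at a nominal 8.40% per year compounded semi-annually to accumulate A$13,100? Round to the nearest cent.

A$706.39

Periodic rate i = 0.084/2 = 0.042; n = 7 × 2 = 14 periods.
PMT = 13100 / ( [(1+0.042)^14 − 1] / 0.042 ) = 13100 / 18.544900 = 706.3937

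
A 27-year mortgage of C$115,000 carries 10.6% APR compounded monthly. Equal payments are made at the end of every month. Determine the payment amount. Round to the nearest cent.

C$1,078.24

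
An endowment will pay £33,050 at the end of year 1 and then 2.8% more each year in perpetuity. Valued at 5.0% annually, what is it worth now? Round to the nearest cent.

£1,502,272.73

PV = D₁/(r − g) = 33050/(0.05 − 0.028) = 1,502,272.7273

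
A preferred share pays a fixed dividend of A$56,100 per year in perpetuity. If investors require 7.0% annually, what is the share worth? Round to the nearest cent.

PV = PMT / i = 56100 / 0.07 = 801,428.5714

A$801,428.57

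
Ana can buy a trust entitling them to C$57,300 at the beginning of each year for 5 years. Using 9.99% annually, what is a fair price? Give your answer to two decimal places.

C$238,972.62

Annuity factor a(5|0.0999) × (1+i) = 4.170552; PV = 57300 × 4.170552 = 238,972.6152
(annuity-due: payments at period start, so ×(1+i).)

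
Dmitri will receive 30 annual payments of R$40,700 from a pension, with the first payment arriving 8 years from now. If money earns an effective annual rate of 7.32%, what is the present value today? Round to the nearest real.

R$298,364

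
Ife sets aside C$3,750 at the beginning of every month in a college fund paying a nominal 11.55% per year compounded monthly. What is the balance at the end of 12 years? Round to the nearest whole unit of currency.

C$1,169,227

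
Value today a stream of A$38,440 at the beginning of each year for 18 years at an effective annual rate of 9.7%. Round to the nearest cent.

A$352,599.20

Annuity factor a(18|0.097) × (1+i) = 9.172716; PV = 38440 × 9.172716 = 352,599.1982
(annuity-due: payments at period start, so ×(1+i).)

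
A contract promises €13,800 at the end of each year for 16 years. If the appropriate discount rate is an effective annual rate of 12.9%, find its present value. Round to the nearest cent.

€91,623.99

PV = 13800 × [1 − (1+0.129)^(−16)] / 0.129 = 13800 × 6.639420 = 91,623.9897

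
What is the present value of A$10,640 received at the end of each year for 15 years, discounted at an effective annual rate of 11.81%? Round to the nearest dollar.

PV = 10640 × [1 − (1+0.1181)^(−15)] / 0.1181 = 10640 × 6.880534 = 73,208.8819

A$73,209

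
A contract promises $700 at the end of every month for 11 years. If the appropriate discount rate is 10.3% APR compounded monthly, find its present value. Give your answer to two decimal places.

$55,160.56

With 12 periods per year: i = 0.00858333, n = 132.
PV = 700 × [1 − (1+0.00858333)^(−132)] / 0.00858333 = 700 × 78.800795 = 55,160.5568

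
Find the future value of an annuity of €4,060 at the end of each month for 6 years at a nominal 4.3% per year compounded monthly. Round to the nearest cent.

€332,816.60

i = 0.043/12 = 0.00358333 per month; n = 6·12 = 72.
FV = 4060 × [(1+0.00358333)^72 − 1] / 0.00358333 = 4060 × 81.974532 = 332,816.6006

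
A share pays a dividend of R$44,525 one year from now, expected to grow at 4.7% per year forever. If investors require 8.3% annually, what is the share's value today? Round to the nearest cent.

PV = D₁/(r − g) = 44525/(0.083 − 0.047) = 1,236,805.5556

R$1,236,805.56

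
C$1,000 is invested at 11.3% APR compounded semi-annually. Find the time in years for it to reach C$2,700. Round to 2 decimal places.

9.04 years

Periodic rate i = 0.113/2 = 0.0565.
n = ln(2700/1000) / ln(1+0.0565) = ln(2.70000) / 0.054962 = 18.0718 half-years
= 18.0718/2 years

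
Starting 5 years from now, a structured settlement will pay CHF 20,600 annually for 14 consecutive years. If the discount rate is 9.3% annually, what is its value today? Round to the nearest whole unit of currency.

Value one period before first payment (t=4): 20600 × [1 − (1+0.093)^(−14)] / 0.093 = 20600 × 7.656447 = 157,722.8078
Discount back 4 years: 157,722.8078 × (1+0.093)^(−4) = 157,722.8078 × 0.700679 = 110,513.1230

CHF 110,513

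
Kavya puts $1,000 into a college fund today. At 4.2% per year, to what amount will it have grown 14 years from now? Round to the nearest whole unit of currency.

FV = PV·(1+i)^n = 1,000 × 1.778886 = 1,778.8858

$1,779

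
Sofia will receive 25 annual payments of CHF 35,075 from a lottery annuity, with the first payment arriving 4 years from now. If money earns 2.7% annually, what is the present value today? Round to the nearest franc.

Value one period before first payment (t=3): 35075 × [1 − (1+0.027)^(−25)] / 0.027 = 35075 × 18.009826 = 631,694.6304
Discount back 3 years: 631,694.6304 × (1+0.027)^(−3) = 631,694.6304 × 0.923185 = 583,170.9131

CHF 583,171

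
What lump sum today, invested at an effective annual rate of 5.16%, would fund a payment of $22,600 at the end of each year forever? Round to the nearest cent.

$437,984.50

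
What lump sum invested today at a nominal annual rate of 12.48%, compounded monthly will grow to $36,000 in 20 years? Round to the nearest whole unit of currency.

$3,005

i = 0.1248/12 = 0.0104 per month; n = 20·12 = 240.
Discount factor = (1+0.0104)^(−240) = 0.083483; PV = 36,000 × 0.083483 = 3,005.3945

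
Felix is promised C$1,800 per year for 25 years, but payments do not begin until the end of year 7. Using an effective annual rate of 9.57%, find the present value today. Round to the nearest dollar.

C$9,763

PV at t=6 (ordinary 25-year annuity): 1800 × a(25|0.0957) = 1800 × 9.385676 = 16,894.2172
PV₀ = 16,894.2172 / (1+0.0957)^6 = 16,894.2172 / 1.730414 = 9,763.1082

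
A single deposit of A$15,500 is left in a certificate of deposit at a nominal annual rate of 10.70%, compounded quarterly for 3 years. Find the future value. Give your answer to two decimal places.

A$21,276.89

Periodic rate i = 0.107/4 = 0.02675; n = 3 × 4 = 12 periods.
15,500 × (1+0.02675)^12 = 15,500 × 1.372703 = 21,276.8943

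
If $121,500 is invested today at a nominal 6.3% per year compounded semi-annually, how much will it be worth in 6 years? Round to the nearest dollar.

i = 0.063/2 = 0.0315 per half-year; n = 6·2 = 12.
FV = PV·(1+i)^n = 121,500 × 1.450878 = 176,281.6333

$176,282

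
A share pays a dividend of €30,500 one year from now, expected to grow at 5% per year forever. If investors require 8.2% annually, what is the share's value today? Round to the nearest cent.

PV = PMT / (i − g) = 30500 / (0.082 − 0.05) = 30500 / 0.032000 = 953,125.0000

€953,125.00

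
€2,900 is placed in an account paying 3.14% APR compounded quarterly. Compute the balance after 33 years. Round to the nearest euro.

€8,141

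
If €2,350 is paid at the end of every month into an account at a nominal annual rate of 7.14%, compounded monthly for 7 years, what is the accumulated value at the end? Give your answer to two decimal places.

With 12 periods per year: i = 0.00595, n = 84.
FV = 2350 × [(1+0.00595)^84 − 1] / 0.00595 = 2350 × 108.563369 = 255,123.9165

€255,123.92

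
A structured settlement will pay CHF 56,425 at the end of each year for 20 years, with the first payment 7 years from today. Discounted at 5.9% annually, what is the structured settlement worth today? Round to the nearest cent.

CHF 462,582.88

PV at t=6 (ordinary 20-year annuity): 56425 × a(20|0.059) = 56425 × 11.563618 = 652,477.1663
Discount back 6 years: 652,477.1663 × (1+0.059)^(−6) = 652,477.1663 × 0.708964 = 462,582.8818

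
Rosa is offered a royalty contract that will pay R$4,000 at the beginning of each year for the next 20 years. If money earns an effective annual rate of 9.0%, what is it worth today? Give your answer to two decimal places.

R$39,800.46

PV = 4000 × [1 − (1+0.09)^(−20)] / 0.09 × (1+i) = 4000 × 9.950115 = 39,800.4591
(Beginning-of-period payments → annuity-due factor ×(1+i).)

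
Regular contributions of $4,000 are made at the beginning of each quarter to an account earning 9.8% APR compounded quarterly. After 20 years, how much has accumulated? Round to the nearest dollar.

$992,481

i = 0.098/4 = 0.0245 per quarter; n = 20·4 = 80.
Accumulation factor s(80|0.0245) × (1+i) = 248.120177; FV = 4000 × 248.120177 = 992,480.7082
(annuity-due: payments at period start, so ×(1+i).)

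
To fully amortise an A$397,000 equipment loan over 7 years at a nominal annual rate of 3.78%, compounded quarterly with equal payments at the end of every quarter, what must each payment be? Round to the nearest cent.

A$16,203.53

i = 0.0378/4 = 0.00945 per quarter; n = 7·4 = 28.
Annuity-PV factor = 24.500841; PMT = 397000 / 24.500841 = 16,203.5256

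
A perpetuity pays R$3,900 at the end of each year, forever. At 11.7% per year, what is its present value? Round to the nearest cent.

R$33,333.33

PV = C/r = 3900/0.117 = 33,333.3333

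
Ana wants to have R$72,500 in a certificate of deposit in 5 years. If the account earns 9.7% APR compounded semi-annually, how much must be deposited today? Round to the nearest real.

Periodic rate i = 0.097/2 = 0.0485; n = 5 × 2 = 10 periods.
Discount factor = (1+0.0485)^(−10) = 0.622753; PV = 72,500 × 0.622753 = 45,149.5742

R$45,150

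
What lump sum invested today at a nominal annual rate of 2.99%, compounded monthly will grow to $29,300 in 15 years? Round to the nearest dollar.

$18,721

i = 0.0299/12 = 0.00249167 per month; n = 15·12 = 180.
PV = 29,300 / (1 + 0.00249167)^180 = 29,300 / 1.565088 = 18,720.9898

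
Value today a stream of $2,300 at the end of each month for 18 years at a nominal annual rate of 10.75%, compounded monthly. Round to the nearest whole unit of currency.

$219,343

i = 0.1075/12 = 0.00895833 per month; n = 18·12 = 216.
PV = PMT · [1 − (1+i)^(−n)] / i = 2300 · 95.366626 = 219,343.2409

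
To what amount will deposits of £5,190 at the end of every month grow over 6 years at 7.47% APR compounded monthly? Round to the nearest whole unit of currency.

i = 0.0747/12 = 0.006225 per month; n = 6·12 = 72.
FV = 5190 × [(1+0.006225)^72 − 1] / 0.006225 = 5190 × 90.492915 = 469,658.2303

£469,658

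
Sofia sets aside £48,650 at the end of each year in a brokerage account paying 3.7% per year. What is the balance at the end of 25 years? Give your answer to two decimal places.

£1,946,129.36

Accumulation factor s(25|0.037) = 40.002659; FV = 48650 × 40.002659 = 1,946,129.3644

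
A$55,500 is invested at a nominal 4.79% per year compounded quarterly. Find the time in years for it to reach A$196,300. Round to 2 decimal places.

26.53 years

Periodic rate i = 0.0479/4 = 0.011975.
(1+i)^n = 196300/55500 = 3.53694, so n = ln 3.53694 / ln 1.01198 = 106.1219 quarters
= 106.1219/4 years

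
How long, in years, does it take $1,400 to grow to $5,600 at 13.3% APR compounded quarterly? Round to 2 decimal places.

10.60 years

Periodic rate i = 0.133/4 = 0.03325.
n = ln(5600/1400) / ln(1+0.03325) = ln(4.00000) / 0.032709 = 42.3824 quarters
= 42.3824/4 years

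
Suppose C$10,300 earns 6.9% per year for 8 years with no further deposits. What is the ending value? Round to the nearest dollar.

C$17,565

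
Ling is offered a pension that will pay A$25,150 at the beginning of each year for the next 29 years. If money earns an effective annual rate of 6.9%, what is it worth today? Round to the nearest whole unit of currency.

A$333,368

PV = PMT · [1 − (1+i)^(−n)] / i × (1+i) = 25150 · 13.255191 = 333,368.0582
(Beginning-of-period payments → annuity-due factor ×(1+i).)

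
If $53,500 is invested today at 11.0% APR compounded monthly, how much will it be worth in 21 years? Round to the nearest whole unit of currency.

With 12 periods per year: i = 0.00916667, n = 252.
FV = PV·(1+i)^n = 53,500 × 9.968965 = 533,339.6236

$533,340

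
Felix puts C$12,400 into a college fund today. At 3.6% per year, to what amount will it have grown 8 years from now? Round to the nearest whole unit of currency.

C$16,455

12,400 × (1+0.036)^8 = 12,400 × 1.327022 = 16,455.0698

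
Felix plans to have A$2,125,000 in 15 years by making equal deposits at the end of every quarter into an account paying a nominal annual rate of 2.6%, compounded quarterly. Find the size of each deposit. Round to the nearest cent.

i = 0.026/4 = 0.0065 per quarter; n = 15·4 = 60.
PMT = 2.125e+06 / ( [(1+0.0065)^60 − 1] / 0.0065 ) = 2.125e+06 / 73.095072 = 29,071.7272

A$29,071.73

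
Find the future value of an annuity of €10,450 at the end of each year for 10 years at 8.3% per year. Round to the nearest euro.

€153,558

FV = 10450 × [(1+0.083)^10 − 1] / 0.083 = 10450 × 14.694582 = 153,558.3865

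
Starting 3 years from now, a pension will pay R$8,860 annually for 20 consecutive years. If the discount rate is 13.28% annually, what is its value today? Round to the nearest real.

R$47,697

Value one period before first payment (t=2): 8860 × [1 − (1+0.1328)^(−20)] / 0.1328 = 8860 × 6.908197 = 61,206.6233
PV₀ = 61,206.6233 / (1+0.1328)^2 = 61,206.6233 / 1.283236 = 47,697.0962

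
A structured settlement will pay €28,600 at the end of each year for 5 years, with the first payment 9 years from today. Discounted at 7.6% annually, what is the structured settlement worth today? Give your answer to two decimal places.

Value one period before first payment (t=8): 28600 × [1 − (1+0.076)^(−5)] / 0.076 = 28600 × 4.035160 = 115,405.5736
PV₀ = 115,405.5736 / (1+0.076)^8 = 115,405.5736 / 1.796794 = 64,228.6233

€64,228.62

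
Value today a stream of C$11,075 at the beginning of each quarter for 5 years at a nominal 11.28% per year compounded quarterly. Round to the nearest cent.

C$172,268.59

Periodic rate i = 0.1128/4 = 0.0282; n = 5 × 4 = 20 periods.
PV = 11075 × [1 − (1+0.0282)^(−20)] / 0.0282 × (1+i) = 11075 × 15.554726 = 172,268.5852
(annuity-due: payments at period start, so ×(1+i).)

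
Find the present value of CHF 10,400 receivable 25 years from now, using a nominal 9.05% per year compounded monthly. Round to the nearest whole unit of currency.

CHF 1,092

With 12 periods per year: i = 0.00754167, n = 300.
PV = FV·(1+i)^(−n) = 10,400 × 0.104977 = 1,091.7639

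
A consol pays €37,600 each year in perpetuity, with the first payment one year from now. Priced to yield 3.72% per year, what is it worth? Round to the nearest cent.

€1,010,752.69

PV = C/r = 37600/0.0372 = 1,010,752.6882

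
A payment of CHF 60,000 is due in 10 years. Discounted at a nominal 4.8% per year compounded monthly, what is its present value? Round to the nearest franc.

CHF 37,163

i = 0.048/12 = 0.004 per month; n = 10·12 = 120.
PV = 60,000 / (1 + 0.004)^120 = 60,000 / 1.614528 = 37,162.5677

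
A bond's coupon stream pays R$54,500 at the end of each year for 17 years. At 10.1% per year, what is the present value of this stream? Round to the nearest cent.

R$434,482.66

Annuity factor a(17|0.101) = 7.972159; PV = 54500 × 7.972159 = 434,482.6645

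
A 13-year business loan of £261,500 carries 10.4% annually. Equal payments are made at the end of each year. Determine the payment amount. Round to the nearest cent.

£37,579.81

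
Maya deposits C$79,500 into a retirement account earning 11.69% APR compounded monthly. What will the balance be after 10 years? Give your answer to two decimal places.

C$254,448.82

Periodic rate i = 0.1169/12 = 0.00974167; n = 10 × 12 = 120 periods.
FV = PV·(1+i)^n = 79,500 × 3.200614 = 254,448.8234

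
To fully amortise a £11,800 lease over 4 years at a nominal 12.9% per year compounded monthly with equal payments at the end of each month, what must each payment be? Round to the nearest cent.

i = 0.129/12 = 0.01075 per month; n = 4·12 = 48.
Annuity-PV factor = 37.344242; PMT = 11800 / 37.344242 = 315.9791

£315.98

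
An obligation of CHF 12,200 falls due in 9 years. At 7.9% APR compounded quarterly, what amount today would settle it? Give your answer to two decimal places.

CHF 6,033.73

Periodic rate i = 0.079/4 = 0.01975; n = 9 × 4 = 36 periods.
PV = 12,200 / (1 + 0.01975)^36 = 12,200 / 2.021965 = 6,033.7335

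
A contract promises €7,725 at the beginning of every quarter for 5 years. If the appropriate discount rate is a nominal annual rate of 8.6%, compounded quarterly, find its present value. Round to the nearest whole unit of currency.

With 4 periods per year: i = 0.0215, n = 20.
PV = PMT · [1 − (1+i)^(−n)] / i × (1+i) = 7725 · 16.463709 = 127,182.1541
(Beginning-of-period payments → annuity-due factor ×(1+i).)

€127,182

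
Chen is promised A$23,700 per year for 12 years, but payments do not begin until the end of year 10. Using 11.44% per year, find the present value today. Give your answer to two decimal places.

A$56,850.31

PV at t=9 (ordinary 12-year annuity): 23700 × a(12|0.1144) = 23700 × 6.358496 = 150,696.3638
Discount back 9 years: 150,696.3638 × (1+0.1144)^(−9) = 150,696.3638 × 0.377251 = 56,850.3107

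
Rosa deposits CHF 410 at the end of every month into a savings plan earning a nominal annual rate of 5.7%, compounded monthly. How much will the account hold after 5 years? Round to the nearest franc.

CHF 28,386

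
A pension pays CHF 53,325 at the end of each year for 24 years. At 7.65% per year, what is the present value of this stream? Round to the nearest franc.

CHF 578,227

PV = PMT · [1 − (1+i)^(−n)] / i = 53325 · 10.843451 = 578,227.0417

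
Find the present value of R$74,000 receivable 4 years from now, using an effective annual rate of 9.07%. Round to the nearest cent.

R$52,289.02

Discount factor = (1+0.0907)^(−4) = 0.706608; PV = 74,000 × 0.706608 = 52,289.0158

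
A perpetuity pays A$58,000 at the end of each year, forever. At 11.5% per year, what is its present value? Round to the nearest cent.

PV = C/r = 58000/0.115 = 504,347.8261

A$504,347.83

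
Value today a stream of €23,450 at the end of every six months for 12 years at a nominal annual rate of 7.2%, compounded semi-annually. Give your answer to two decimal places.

€372,644.45

i = 0.072/2 = 0.036 per half-year; n = 12·2 = 24.
Annuity factor a(24|0.036) = 15.891021; PV = 23450 × 15.891021 = 372,644.4470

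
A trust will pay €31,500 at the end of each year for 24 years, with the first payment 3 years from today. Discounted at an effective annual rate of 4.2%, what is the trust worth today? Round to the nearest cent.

Value one period before first payment (t=2): 31500 × [1 − (1+0.042)^(−24)] / 0.042 = 31500 × 14.939486 = 470,593.8197
PV₀ = 470,593.8197 / (1+0.042)^2 = 470,593.8197 / 1.085764 = 433,421.8299

€433,421.83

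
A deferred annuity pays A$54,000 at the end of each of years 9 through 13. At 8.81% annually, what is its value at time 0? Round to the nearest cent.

Value one period before first payment (t=8): 54000 × [1 − (1+0.0881)^(−5)] / 0.0881 = 54000 × 3.908903 = 211,080.7479
PV₀ = 211,080.7479 / (1+0.0881)^8 = 211,080.7479 / 1.964945 = 107,423.2140

A$107,423.21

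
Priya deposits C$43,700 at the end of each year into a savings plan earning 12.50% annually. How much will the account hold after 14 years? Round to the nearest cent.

FV = PMT · [(1+i)^n − 1] / i = 43700 · 33.612643 = 1,468,872.5018

C$1,468,872.50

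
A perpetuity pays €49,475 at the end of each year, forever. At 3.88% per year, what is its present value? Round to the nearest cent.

PV = C/r = 49475/0.0388 = 1,275,128.8660

€1,275,128.87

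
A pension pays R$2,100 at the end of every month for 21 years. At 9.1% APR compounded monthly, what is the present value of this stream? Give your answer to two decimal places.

Periodic rate i = 0.091/12 = 0.00758333; n = 21 × 12 = 252 periods.
PV = 2100 × [1 − (1+0.00758333)^(−252)] / 0.00758333 = 2100 × 112.219418 = 235,660.7783

R$235,660.78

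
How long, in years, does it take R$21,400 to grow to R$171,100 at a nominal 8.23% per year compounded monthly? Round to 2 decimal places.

Periodic rate i = 0.0823/12 = 0.00685833.
(1+i)^n = 171100/21400 = 7.99533, so n = ln 7.99533 / ln 1.00686 = 304.1523 months
= 304.1523/12 years

25.35 years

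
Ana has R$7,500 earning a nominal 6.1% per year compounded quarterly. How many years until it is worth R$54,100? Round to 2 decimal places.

32.64 years

Periodic rate i = 0.061/4 = 0.01525.
n = ln(54100/7500) / ln(1+0.01525) = ln(7.21333) / 0.015135 = 130.5547 quarters
= 130.5547/4 years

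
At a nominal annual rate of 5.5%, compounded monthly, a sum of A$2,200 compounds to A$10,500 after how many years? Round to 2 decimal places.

Periodic rate i = 0.055/12 = 0.00458333.
n = ln(10500/2200) / ln(1+0.00458333) = ln(4.77273) / 0.004573 = 341.7811 months
= 341.7811/12 years

28.48 years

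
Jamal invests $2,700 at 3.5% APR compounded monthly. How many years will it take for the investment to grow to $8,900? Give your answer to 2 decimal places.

34.13 years

Periodic rate i = 0.035/12 = 0.00291667.
n = ln(8900/2700) / ln(1+0.00291667) = ln(3.29630) / 0.002912 = 409.5559 months
= 409.5559/12 years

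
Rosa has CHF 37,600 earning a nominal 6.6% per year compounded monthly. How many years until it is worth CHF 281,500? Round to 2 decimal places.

30.59 years

Periodic rate i = 0.066/12 = 0.0055.
n = ln(281500/37600) / ln(1+0.0055) = ln(7.48670) / 0.005485 = 367.0290 months
= 367.0290/12 years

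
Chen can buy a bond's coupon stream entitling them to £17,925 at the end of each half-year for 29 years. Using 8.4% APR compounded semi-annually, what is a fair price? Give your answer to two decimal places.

£387,531.87

Periodic rate i = 0.084/2 = 0.042; n = 29 × 2 = 58 periods.
Annuity factor a(58|0.042) = 21.619630; PV = 17925 × 21.619630 = 387,531.8719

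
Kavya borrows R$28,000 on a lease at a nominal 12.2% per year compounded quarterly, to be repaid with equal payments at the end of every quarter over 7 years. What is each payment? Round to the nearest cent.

With 4 periods per year: i = 0.0305, n = 28.
PMT = 28000 / ( [1 − (1+0.0305)^(−28)] / 0.0305 ) = 28000 / 18.649917 = 1,501.3471

R$1,501.35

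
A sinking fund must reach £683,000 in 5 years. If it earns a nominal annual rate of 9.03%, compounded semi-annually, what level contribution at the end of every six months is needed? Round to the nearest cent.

£55,542.96

Periodic rate i = 0.0903/2 = 0.04515; n = 5 × 2 = 10 periods.
PMT = 683000 / ( [(1+0.04515)^10 − 1] / 0.04515 ) = 683000 / 12.296789 = 55,542.9570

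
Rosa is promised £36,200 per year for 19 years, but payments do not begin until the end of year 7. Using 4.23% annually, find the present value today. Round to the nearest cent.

£363,665.89

Value one period before first payment (t=6): 36200 × [1 − (1+0.0423)^(−19)] / 0.0423 = 36200 × 12.881025 = 466,293.1069
Discount back 6 years: 466,293.1069 × (1+0.0423)^(−6) = 466,293.1069 × 0.779908 = 363,665.8904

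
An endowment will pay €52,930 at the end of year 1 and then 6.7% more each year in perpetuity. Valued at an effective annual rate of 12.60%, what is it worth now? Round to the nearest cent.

€897,118.64

PV = PMT / (i − g) = 52930 / (0.126 − 0.067) = 52930 / 0.059000 = 897,118.6441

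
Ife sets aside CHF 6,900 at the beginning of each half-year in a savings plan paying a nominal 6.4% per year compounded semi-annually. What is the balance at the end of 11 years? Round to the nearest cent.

Periodic rate i = 0.064/2 = 0.032; n = 11 × 2 = 22 periods.
Accumulation factor s(22|0.032) × (1+i) = 32.238616; FV = 6900 × 32.238616 = 222,446.4533
(annuity-due: payments at period start, so ×(1+i).)

CHF 222,446.45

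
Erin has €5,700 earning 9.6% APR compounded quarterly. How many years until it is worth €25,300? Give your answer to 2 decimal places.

Periodic rate i = 0.096/4 = 0.024.
n = ln(25300/5700) / ln(1+0.024) = ln(4.43860) / 0.023717 = 62.8396 quarters
= 62.8396/4 years

15.71 years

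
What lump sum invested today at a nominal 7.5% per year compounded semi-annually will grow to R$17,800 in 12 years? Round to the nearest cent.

Periodic rate i = 0.075/2 = 0.0375; n = 12 × 2 = 24 periods.
PV = FV·(1+i)^(−n) = 17,800 × 0.413319 = 7,357.0799

R$7,357.08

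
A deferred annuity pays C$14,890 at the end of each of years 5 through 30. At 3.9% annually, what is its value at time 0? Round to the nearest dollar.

C$206,457

Value one period before first payment (t=4): 14890 × [1 − (1+0.039)^(−26)] / 0.039 = 14890 × 16.158344 = 240,597.7467
Discount back 4 years: 240,597.7467 × (1+0.039)^(−4) = 240,597.7467 × 0.858100 = 206,456.8826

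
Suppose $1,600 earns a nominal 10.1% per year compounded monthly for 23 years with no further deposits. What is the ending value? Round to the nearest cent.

$16,172.01

i = 0.101/12 = 0.00841667 per month; n = 23·12 = 276.
FV = PV·(1+i)^n = 1,600 × 10.107508 = 16,172.0134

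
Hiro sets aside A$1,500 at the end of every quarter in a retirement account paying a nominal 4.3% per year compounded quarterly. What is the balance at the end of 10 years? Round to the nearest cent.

Periodic rate i = 0.043/4 = 0.01075; n = 10 × 4 = 40 periods.
Accumulation factor s(40|0.01075) = 49.649660; FV = 1500 × 49.649660 = 74,474.4895

A$74,474.49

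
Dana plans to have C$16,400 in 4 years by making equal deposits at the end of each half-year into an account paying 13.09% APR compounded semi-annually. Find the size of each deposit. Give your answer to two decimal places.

C$1,624.86

With 2 periods per year: i = 0.06545, n = 8.
FV-annuity factor = 10.093175; PMT = 16400 / 10.093175 = 1,624.8604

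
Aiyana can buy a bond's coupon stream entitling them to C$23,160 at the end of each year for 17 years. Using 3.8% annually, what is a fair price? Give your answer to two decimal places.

Annuity factor a(17|0.038) = 12.356562; PV = 23160 × 12.356562 = 286,177.9690

C$286,177.97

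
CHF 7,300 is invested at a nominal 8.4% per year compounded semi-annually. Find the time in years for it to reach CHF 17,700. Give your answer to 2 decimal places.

10.76 years

Periodic rate i = 0.084/2 = 0.042.
(1+i)^n = 17700/7300 = 2.42466, so n = ln 2.42466 / ln 1.042 = 21.5277 half-years
= 21.5277/2 years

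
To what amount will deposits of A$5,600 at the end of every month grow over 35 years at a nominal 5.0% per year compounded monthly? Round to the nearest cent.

A$6,362,117.58

i = 0.05/12 = 0.00416667 per month; n = 35·12 = 420.
Accumulation factor s(420|0.00416667) = 1136.092425; FV = 5600 × 1136.092425 = 6,362,117.5816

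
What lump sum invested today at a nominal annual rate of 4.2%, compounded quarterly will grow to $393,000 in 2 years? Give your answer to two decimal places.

$361,494.76

With 4 periods per year: i = 0.0105, n = 8.
PV = FV·(1+i)^(−n) = 393,000 × 0.919834 = 361,494.7610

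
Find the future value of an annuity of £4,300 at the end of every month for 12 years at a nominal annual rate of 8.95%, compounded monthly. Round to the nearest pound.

£1,104,311

i = 0.0895/12 = 0.00745833 per month; n = 12·12 = 144.
FV = PMT · [(1+i)^n − 1] / i = 4300 · 256.816397 = 1,104,310.5070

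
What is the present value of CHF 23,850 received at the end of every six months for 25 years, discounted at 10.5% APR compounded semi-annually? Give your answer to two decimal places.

i = 0.105/2 = 0.0525 per half-year; n = 25·2 = 50.
Annuity factor a(50|0.0525) = 17.572811; PV = 23850 × 17.572811 = 419,111.5446

CHF 419,111.54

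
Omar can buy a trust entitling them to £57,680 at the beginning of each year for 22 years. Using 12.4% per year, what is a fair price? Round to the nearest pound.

£482,892

Annuity factor a(22|0.124) × (1+i) = 8.371911; PV = 57680 × 8.371911 = 482,891.8195
(Beginning-of-period payments → annuity-due factor ×(1+i).)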